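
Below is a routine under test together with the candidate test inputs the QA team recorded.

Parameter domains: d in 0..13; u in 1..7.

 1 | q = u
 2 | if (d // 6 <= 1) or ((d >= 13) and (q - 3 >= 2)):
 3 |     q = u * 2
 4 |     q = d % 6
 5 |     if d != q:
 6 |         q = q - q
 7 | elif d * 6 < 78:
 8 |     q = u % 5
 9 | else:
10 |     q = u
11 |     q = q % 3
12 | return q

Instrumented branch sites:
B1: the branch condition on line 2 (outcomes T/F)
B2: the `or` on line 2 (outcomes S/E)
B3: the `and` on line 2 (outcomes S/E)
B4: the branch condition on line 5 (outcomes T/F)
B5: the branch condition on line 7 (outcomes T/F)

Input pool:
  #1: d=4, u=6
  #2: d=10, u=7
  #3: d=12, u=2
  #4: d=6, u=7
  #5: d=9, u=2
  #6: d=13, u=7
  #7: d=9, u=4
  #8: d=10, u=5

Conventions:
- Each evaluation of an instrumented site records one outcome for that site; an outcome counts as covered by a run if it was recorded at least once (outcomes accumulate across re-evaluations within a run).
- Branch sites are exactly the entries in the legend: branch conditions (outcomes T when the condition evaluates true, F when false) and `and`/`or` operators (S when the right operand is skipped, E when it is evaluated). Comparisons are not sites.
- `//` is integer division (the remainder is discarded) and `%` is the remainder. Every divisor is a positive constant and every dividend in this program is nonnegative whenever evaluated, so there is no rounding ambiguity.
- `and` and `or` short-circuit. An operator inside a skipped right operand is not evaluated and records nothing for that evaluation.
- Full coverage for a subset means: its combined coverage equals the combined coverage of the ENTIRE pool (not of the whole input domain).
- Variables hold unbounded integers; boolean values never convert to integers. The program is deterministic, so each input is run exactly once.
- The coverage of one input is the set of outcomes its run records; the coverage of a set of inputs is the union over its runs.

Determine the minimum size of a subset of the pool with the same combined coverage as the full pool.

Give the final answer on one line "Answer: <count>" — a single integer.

test 1 (d=4, u=6) fires B2->S, B1->T, B4->F; hits B1=T, B2=S, B4=F
test 2 (d=10, u=7) fires B2->S, B1->T, B4->T; hits B1=T, B2=S, B4=T
test 3 (d=12, u=2) fires B2->E, B3->S, B1->F, B5->T; hits B1=F, B2=E, B3=S, B5=T
test 4 (d=6, u=7) fires B2->S, B1->T, B4->T; hits B1=T, B2=S, B4=T
test 5 (d=9, u=2) fires B2->S, B1->T, B4->T; hits B1=T, B2=S, B4=T
test 6 (d=13, u=7) fires B2->E, B3->E, B1->T, B4->T; hits B1=T, B2=E, B3=E, B4=T
test 7 (d=9, u=4) fires B2->S, B1->T, B4->T; hits B1=T, B2=S, B4=T
test 8 (d=10, u=5) fires B2->S, B1->T, B4->T; hits B1=T, B2=S, B4=T
together the pool reaches 9 outcomes: B1=T, B1=F, B2=S, B2=E, B3=S, B3=E, B4=T, B4=F, B5=T
checked all size-1 subsets: none covers 9 outcomes (max 4/9)
checked all size-2 subsets: none covers 9 outcomes (max 7/9)
the canonical winner is {1, 3, 6}: size 3, full 9-outcome coverage, earliest index list among size-3 covers

Answer: 3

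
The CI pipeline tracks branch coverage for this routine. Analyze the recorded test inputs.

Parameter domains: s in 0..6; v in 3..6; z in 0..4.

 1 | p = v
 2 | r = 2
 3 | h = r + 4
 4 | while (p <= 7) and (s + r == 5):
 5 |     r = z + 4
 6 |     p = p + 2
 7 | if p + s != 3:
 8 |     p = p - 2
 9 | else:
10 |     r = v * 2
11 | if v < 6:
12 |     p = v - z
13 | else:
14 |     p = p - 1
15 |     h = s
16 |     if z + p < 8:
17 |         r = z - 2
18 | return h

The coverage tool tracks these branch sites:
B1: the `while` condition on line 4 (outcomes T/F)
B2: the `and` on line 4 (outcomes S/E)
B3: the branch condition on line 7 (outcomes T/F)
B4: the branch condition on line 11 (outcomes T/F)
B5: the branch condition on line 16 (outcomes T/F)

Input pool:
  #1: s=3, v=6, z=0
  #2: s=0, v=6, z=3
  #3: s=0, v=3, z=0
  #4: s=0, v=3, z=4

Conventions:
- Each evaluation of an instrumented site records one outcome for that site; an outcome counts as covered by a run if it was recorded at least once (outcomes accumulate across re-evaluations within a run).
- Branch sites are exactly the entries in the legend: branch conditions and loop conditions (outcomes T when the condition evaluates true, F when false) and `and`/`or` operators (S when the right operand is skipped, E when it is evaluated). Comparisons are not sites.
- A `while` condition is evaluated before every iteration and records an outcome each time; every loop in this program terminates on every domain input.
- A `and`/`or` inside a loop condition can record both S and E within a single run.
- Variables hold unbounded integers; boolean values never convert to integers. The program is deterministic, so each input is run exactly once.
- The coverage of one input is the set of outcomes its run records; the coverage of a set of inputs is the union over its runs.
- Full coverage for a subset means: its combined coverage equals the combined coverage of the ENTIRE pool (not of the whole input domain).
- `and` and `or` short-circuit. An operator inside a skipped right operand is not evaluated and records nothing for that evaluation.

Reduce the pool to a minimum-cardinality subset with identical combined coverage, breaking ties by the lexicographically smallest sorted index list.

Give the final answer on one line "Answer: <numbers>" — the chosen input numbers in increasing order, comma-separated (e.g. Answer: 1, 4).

test 1 (s=3, v=6, z=0) hits B1=T, B1=F, B2=S, B2=E, B3=T, B4=F, B5=T
test 2 (s=0, v=6, z=3) hits B1=F, B2=E, B3=T, B4=F, B5=T
test 3 (s=0, v=3, z=0) hits B1=F, B2=E, B3=F, B4=T
test 4 (s=0, v=3, z=4) hits B1=F, B2=E, B3=F, B4=T
the full pool covers 9 outcomes: B1=T, B1=F, B2=S, B2=E, B3=T, B3=F, B4=T, B4=F, B5=T
size 1 is not enough: best union over all size-1 subsets is 7/9
inputs {1, 3} (size 2) cover everything; no size-2 subset with a lexicographically smaller index list covers all 9

Answer: 1, 3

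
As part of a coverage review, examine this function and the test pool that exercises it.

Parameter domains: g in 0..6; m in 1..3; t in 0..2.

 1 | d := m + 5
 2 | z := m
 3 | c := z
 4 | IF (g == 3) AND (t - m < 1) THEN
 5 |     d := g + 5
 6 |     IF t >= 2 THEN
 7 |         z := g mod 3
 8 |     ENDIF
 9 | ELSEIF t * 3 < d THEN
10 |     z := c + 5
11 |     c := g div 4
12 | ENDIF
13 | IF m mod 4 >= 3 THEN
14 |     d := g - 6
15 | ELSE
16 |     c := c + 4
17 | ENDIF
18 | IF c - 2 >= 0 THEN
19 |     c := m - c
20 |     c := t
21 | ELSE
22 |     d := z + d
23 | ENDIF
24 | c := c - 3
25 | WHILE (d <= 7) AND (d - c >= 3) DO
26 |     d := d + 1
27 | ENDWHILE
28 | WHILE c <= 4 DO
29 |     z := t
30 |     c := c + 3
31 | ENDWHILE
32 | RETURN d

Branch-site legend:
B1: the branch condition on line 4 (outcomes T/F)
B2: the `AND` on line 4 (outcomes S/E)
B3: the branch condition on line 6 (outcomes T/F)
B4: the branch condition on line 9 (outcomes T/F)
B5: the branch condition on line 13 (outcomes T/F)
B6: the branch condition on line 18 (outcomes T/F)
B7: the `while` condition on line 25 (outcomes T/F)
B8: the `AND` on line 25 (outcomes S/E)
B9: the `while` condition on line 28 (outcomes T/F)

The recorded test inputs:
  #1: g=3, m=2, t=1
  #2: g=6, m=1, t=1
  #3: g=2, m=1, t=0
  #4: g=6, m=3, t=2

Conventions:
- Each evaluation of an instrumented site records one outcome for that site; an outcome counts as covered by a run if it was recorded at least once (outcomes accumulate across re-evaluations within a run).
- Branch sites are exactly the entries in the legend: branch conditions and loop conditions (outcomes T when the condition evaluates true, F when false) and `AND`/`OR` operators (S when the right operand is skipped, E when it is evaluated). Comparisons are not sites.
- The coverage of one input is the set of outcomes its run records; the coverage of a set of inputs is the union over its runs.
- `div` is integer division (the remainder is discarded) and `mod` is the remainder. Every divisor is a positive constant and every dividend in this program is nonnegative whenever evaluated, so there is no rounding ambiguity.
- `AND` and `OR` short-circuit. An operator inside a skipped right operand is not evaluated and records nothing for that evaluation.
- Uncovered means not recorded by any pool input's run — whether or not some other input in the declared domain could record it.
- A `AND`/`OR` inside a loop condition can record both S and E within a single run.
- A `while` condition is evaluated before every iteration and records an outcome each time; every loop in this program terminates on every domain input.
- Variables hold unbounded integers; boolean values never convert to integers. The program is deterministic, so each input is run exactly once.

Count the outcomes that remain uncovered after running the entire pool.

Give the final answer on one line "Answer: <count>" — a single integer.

#1 (g=3, m=2, t=1) -> covered: B1=T, B2=E, B3=F, B5=F, B6=T, B7=F, B8=S, B9=T, B9=F
#2 (g=6, m=1, t=1) -> covered: B1=F, B2=S, B4=T, B5=F, B6=T, B7=T, B7=F, B8=S, B8=E, B9=T, B9=F
#3 (g=2, m=1, t=0) -> covered: B1=F, B2=S, B4=T, B5=F, B6=T, B7=T, B7=F, B8=S, B8=E, B9=T, B9=F
#4 (g=6, m=3, t=2) -> covered: B1=F, B2=S, B4=T, B5=T, B6=F, B7=F, B8=S, B9=T, B9=F
union over the pool: B1=T, B1=F, B2=S, B2=E, B3=F, B4=T, B5=T, B5=F, B6=T, B6=F, B7=T, B7=F, B8=S, B8=E, B9=T, B9=F
uncovered (2 of 18): B3=T, B4=F

Answer: 2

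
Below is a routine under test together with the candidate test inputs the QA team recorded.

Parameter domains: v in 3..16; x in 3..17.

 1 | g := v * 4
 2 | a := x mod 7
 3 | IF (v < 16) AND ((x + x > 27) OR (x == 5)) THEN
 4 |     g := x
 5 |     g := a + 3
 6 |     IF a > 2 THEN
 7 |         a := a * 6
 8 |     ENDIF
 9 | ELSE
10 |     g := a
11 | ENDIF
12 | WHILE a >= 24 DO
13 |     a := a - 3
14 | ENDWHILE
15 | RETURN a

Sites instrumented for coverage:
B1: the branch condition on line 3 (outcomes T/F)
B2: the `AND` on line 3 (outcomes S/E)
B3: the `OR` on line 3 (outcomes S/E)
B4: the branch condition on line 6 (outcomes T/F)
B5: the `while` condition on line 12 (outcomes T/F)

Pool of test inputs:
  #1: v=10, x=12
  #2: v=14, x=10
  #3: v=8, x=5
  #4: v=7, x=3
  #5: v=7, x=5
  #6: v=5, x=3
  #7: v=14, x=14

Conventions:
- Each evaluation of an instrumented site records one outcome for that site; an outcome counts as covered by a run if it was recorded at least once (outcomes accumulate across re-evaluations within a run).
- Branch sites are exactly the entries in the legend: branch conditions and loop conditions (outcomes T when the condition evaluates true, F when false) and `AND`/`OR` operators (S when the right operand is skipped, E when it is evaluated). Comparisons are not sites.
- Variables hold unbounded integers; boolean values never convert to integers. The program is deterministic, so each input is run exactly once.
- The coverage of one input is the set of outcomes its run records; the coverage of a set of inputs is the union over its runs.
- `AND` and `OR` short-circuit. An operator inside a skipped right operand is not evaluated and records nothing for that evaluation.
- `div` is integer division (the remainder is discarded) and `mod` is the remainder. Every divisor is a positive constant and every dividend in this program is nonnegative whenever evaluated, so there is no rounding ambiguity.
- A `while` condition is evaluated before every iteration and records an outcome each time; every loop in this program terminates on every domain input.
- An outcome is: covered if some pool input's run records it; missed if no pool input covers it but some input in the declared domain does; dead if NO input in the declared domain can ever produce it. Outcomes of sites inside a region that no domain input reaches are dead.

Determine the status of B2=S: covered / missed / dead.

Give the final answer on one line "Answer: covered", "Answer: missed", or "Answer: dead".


no pool input records B2=S
but domain input (v=16, x=3) does record it -> reachable, so missed
Answer: missed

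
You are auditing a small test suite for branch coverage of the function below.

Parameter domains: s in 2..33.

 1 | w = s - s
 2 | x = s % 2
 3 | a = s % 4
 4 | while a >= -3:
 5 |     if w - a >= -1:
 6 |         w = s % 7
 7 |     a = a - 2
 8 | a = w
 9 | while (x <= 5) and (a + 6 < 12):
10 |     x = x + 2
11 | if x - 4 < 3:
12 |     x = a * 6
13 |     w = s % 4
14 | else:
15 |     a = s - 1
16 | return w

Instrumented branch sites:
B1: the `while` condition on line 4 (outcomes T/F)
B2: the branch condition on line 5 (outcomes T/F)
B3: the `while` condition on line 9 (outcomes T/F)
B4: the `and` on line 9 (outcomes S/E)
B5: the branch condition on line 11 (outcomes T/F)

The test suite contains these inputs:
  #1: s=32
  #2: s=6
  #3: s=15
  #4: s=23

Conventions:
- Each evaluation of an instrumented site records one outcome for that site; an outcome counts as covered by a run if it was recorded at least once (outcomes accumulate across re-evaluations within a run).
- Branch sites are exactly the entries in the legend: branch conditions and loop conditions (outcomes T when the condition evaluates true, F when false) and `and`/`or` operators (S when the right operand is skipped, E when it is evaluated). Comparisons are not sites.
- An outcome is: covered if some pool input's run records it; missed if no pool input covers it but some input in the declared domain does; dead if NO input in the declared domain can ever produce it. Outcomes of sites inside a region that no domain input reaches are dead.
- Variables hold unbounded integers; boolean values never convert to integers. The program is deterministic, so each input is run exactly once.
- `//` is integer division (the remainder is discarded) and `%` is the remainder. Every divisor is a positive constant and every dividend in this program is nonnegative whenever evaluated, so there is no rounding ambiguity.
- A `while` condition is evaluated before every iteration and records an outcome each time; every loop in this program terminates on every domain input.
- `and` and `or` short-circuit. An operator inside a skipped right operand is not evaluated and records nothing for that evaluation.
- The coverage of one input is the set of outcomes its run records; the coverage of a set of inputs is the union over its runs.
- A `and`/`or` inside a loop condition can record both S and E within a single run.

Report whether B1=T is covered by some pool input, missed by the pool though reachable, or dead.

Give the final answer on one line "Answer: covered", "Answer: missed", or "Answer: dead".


B1=T is recorded by pool input(s) 1, 2, 3, 4 -> covered
Answer: covered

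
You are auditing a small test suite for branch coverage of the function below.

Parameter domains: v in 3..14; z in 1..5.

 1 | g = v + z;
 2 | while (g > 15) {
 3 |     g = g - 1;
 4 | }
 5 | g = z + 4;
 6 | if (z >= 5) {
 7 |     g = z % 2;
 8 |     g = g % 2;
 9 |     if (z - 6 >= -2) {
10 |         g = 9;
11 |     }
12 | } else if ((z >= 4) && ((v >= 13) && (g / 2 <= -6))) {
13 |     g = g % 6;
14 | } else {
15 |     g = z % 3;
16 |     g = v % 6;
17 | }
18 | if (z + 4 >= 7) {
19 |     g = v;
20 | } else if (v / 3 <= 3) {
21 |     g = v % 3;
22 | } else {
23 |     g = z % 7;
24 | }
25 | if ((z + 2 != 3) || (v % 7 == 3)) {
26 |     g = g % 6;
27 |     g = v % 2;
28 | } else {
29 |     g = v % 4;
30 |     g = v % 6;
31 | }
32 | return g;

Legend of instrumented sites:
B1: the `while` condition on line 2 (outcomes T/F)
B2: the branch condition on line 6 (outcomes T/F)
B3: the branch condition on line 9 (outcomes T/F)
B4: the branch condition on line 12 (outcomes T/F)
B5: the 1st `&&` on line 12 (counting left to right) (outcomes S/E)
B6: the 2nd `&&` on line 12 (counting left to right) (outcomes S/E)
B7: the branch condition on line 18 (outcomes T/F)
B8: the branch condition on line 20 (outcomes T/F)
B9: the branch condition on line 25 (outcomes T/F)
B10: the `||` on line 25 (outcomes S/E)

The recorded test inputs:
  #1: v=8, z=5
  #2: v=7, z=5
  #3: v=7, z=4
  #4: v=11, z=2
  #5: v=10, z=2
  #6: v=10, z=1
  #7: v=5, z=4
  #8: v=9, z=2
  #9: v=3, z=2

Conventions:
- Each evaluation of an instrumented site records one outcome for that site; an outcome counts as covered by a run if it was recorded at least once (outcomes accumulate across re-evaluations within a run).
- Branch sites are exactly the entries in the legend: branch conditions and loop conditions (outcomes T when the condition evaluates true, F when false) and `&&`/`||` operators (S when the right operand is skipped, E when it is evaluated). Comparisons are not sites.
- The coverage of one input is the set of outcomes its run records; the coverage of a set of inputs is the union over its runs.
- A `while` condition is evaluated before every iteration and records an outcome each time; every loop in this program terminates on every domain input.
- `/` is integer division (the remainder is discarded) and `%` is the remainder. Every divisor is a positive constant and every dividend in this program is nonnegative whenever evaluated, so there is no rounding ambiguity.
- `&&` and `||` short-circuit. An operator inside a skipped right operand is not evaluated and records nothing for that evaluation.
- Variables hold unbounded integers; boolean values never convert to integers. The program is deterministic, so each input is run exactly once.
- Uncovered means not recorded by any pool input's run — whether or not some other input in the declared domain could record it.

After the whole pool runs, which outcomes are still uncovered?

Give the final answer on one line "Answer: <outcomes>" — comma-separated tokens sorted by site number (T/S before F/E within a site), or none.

input #1 (v=8, z=5): events B1->F, B2->T, B3->T, B7->T, B10->S, B9->T; covers B1=F, B2=T, B3=T, B7=T, B9=T, B10=S
input #2 (v=7, z=5): events B1->F, B2->T, B3->T, B7->T, B10->S, B9->T; covers B1=F, B2=T, B3=T, B7=T, B9=T, B10=S
input #3 (v=7, z=4): events B1->F, B2->F, B5->E, B6->S, B4->F, B7->T, B10->S, B9->T; covers B1=F, B2=F, B4=F, B5=E, B6=S, B7=T, B9=T, B10=S
input #4 (v=11, z=2): events B1->F, B2->F, B5->S, B4->F, B7->F, B8->T, B10->S, B9->T; covers B1=F, B2=F, B4=F, B5=S, B7=F, B8=T, B9=T, B10=S
input #5 (v=10, z=2): events B1->F, B2->F, B5->S, B4->F, B7->F, B8->T, B10->S, B9->T; covers B1=F, B2=F, B4=F, B5=S, B7=F, B8=T, B9=T, B10=S
input #6 (v=10, z=1): events B1->F, B2->F, B5->S, B4->F, B7->F, B8->T, B10->E, B9->T; covers B1=F, B2=F, B4=F, B5=S, B7=F, B8=T, B9=T, B10=E
input #7 (v=5, z=4): events B1->F, B2->F, B5->E, B6->S, B4->F, B7->T, B10->S, B9->T; covers B1=F, B2=F, B4=F, B5=E, B6=S, B7=T, B9=T, B10=S
input #8 (v=9, z=2): events B1->F, B2->F, B5->S, B4->F, B7->F, B8->T, B10->S, B9->T; covers B1=F, B2=F, B4=F, B5=S, B7=F, B8=T, B9=T, B10=S
input #9 (v=3, z=2): events B1->F, B2->F, B5->S, B4->F, B7->F, B8->T, B10->S, B9->T; covers B1=F, B2=F, B4=F, B5=S, B7=F, B8=T, B9=T, B10=S
union over the pool: B1=F, B2=T, B2=F, B3=T, B4=F, B5=S, B5=E, B6=S, B7=T, B7=F, B8=T, B9=T, B10=S, B10=E
uncovered (6 of 20): B1=T, B3=F, B4=T, B6=E, B8=F, B9=F

Answer: B1=T, B3=F, B4=T, B6=E, B8=F, B9=F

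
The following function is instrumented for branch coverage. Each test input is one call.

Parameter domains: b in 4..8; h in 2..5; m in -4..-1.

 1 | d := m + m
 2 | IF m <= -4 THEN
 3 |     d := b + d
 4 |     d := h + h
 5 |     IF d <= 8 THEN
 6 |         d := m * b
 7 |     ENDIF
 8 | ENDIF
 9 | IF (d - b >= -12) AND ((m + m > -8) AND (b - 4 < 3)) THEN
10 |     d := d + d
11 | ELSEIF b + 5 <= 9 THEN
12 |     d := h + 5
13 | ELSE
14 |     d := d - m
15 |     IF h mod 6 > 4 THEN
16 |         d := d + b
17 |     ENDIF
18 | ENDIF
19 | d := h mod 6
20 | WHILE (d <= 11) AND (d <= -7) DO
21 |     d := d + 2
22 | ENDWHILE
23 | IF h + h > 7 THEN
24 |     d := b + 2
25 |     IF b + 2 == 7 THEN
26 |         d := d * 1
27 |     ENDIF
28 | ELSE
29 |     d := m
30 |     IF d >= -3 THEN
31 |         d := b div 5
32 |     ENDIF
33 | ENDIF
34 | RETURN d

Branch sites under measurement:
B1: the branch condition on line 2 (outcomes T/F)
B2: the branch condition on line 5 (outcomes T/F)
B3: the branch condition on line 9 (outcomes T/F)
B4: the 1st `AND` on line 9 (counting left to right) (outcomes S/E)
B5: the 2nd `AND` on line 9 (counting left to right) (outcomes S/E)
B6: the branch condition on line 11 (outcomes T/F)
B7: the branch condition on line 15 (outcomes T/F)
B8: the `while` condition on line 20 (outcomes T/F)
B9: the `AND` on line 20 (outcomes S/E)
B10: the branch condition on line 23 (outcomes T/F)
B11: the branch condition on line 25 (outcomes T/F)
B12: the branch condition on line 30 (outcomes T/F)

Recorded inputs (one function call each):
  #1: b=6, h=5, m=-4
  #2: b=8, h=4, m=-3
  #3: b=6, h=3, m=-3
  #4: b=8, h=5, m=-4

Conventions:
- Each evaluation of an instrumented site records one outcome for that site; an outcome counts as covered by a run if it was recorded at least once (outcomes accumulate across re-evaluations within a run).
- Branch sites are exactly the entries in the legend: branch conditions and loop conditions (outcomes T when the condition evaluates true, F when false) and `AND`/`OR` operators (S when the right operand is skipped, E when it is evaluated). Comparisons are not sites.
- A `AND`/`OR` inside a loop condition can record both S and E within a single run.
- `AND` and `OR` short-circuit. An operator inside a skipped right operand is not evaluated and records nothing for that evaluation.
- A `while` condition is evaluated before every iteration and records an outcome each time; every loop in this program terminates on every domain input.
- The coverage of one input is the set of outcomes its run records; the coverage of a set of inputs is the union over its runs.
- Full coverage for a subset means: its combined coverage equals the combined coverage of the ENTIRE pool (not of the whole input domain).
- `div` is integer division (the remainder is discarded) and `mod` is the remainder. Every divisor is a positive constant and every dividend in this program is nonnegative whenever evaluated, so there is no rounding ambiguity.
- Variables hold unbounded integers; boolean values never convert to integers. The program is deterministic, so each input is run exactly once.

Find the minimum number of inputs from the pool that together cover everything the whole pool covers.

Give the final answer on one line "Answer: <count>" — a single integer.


run #1 (b=6, h=5, m=-4) records B1=T, B2=F, B3=F, B4=E, B5=S, B6=F, B7=T, B8=F, B9=E, B10=T, B11=F
run #2 (b=8, h=4, m=-3) records B1=F, B3=F, B4=S, B6=F, B7=F, B8=F, B9=E, B10=T, B11=F
run #3 (b=6, h=3, m=-3) records B1=F, B3=T, B4=E, B5=E, B8=F, B9=E, B10=F, B12=T
run #4 (b=8, h=5, m=-4) records B1=T, B2=F, B3=F, B4=E, B5=S, B6=F, B7=T, B8=F, B9=E, B10=T, B11=F
together the pool reaches 18 outcomes: B1=T, B1=F, B2=F, B3=T, B3=F, B4=S, B4=E, B5=S, B5=E, B6=F, B7=T, B7=F, B8=F, B9=E, B10=T, B10=F, B11=F, B12=T
every size-1 subset falls short of the 18 outcomes (best: 11/18)
every size-2 subset falls short of the 18 outcomes (best: 16/18)
at size 3, {1, 2, 3} reaches all 18 outcomes; every lexicographically earlier size-3 subset fails
Answer: 3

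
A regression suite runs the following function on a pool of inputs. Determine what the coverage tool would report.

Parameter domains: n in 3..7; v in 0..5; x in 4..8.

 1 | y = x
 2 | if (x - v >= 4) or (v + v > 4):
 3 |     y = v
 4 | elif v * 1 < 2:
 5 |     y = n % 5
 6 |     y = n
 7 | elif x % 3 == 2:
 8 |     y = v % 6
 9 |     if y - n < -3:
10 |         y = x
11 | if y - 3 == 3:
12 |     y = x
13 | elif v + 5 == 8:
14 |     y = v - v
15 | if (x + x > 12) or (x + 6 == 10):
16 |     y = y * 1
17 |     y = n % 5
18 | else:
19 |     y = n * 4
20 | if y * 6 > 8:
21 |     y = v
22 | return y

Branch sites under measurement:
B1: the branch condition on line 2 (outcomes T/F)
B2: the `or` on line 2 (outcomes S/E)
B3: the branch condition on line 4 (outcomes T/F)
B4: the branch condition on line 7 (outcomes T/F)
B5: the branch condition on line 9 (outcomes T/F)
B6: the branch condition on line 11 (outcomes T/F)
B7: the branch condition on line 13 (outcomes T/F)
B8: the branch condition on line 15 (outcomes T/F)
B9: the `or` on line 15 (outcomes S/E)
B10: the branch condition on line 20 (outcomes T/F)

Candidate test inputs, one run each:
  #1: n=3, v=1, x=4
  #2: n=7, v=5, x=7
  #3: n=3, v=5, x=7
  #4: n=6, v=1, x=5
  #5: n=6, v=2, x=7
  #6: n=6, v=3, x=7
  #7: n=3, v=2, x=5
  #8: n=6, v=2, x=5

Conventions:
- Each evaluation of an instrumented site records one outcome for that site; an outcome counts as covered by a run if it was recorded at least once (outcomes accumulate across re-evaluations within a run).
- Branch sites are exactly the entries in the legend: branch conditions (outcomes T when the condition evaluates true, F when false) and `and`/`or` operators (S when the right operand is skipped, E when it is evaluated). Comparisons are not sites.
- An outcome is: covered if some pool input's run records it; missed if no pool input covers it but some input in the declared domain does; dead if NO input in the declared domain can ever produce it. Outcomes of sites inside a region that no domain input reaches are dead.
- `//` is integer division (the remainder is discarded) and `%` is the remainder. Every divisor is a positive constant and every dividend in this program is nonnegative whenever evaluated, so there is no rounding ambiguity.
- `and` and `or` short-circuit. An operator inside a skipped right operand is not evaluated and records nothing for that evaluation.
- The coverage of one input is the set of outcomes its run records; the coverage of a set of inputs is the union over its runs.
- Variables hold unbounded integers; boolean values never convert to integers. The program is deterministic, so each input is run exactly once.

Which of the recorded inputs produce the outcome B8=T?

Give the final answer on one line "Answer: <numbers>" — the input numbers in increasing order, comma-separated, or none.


input #1 (n=3, v=1, x=4): records B8=T
input #2 (n=7, v=5, x=7): records B8=T
input #3 (n=3, v=5, x=7): records B8=T
input #4 (n=6, v=1, x=5): does not record B8=T
input #5 (n=6, v=2, x=7): records B8=T
input #6 (n=6, v=3, x=7): records B8=T
input #7 (n=3, v=2, x=5): does not record B8=T
input #8 (n=6, v=2, x=5): does not record B8=T
Answer: 1, 2, 3, 5, 6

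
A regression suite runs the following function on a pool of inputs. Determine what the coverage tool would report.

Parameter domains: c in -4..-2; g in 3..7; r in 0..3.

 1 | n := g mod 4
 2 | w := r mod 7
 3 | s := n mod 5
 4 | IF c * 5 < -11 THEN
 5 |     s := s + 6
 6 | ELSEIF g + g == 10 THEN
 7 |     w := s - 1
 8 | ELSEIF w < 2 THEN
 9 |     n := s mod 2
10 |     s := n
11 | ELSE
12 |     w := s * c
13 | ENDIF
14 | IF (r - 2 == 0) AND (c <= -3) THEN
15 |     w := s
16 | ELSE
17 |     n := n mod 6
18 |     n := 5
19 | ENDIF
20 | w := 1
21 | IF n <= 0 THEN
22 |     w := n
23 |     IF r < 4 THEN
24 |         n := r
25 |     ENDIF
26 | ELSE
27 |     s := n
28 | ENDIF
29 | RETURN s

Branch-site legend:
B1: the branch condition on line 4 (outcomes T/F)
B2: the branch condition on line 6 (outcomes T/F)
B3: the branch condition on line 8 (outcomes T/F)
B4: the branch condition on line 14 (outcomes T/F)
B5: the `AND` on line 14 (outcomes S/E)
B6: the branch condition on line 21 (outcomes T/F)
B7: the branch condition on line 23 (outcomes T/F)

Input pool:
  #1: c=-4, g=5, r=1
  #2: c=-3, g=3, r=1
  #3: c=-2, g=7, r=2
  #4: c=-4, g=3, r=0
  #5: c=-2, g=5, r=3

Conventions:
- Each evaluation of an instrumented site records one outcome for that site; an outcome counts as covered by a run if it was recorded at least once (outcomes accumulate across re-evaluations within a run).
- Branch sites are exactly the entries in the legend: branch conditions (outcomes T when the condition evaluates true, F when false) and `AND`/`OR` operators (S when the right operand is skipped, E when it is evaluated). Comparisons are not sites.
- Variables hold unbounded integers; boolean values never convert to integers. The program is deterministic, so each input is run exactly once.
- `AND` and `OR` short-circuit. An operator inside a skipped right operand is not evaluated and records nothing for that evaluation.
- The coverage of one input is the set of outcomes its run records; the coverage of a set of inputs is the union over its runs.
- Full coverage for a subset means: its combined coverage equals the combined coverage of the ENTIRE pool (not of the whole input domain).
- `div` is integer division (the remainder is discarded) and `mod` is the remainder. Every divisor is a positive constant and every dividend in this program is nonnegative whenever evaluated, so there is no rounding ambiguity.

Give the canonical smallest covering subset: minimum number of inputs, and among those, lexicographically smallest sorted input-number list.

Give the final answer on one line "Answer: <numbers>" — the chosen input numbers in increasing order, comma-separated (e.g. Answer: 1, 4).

input #1 (c=-4, g=5, r=1): covers B1=T, B4=F, B5=S, B6=F
input #2 (c=-3, g=3, r=1): covers B1=T, B4=F, B5=S, B6=F
input #3 (c=-2, g=7, r=2): covers B1=F, B2=F, B3=F, B4=F, B5=E, B6=F
input #4 (c=-4, g=3, r=0): covers B1=T, B4=F, B5=S, B6=F
input #5 (c=-2, g=5, r=3): covers B1=F, B2=T, B4=F, B5=S, B6=F
pool-wide coverage (9 outcomes): B1=T, B1=F, B2=T, B2=F, B3=F, B4=F, B5=S, B5=E, B6=F
checked all size-1 subsets: none covers 9 outcomes (max 6/9)
checked all size-2 subsets: none covers 9 outcomes (max 8/9)
the canonical winner is {1, 3, 5}: size 3, full 9-outcome coverage, earliest index list among size-3 covers

Answer: 1, 3, 5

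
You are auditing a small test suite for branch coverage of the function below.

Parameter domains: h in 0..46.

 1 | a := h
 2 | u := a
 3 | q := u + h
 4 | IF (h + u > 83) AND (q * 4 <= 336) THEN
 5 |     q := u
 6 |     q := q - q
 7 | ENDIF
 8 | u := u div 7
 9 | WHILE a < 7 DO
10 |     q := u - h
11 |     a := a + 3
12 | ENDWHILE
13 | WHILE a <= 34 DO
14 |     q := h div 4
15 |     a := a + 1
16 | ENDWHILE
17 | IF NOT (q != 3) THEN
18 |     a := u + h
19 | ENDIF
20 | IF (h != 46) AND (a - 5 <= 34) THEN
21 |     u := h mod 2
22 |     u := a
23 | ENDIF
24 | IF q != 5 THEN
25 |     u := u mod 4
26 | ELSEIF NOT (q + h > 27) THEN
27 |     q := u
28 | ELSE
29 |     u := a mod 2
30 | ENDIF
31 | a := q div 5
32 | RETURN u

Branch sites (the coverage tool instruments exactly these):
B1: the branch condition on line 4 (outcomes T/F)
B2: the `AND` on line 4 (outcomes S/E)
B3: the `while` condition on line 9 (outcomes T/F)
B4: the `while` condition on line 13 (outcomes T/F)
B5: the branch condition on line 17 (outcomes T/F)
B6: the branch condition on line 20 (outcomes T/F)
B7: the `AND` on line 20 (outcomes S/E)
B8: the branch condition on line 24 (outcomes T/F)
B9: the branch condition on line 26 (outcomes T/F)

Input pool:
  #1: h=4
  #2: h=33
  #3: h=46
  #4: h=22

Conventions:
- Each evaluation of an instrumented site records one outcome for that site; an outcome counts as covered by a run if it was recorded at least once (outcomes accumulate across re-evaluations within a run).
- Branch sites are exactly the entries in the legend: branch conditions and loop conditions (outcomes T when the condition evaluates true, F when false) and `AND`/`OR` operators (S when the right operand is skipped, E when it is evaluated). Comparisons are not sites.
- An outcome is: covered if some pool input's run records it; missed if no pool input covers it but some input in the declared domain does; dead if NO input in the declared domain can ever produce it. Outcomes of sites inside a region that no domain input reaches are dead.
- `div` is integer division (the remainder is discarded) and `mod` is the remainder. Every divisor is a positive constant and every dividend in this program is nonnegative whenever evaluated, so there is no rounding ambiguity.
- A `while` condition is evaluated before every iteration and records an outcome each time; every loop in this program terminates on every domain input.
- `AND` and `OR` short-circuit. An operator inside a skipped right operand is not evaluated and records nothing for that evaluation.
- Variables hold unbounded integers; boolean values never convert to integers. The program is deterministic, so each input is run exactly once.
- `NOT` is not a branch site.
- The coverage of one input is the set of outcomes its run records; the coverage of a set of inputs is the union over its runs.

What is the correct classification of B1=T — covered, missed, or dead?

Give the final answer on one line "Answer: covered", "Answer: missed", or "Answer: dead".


no pool input records B1=T
but domain input (h=42) does record it -> reachable, so missed
Answer: missed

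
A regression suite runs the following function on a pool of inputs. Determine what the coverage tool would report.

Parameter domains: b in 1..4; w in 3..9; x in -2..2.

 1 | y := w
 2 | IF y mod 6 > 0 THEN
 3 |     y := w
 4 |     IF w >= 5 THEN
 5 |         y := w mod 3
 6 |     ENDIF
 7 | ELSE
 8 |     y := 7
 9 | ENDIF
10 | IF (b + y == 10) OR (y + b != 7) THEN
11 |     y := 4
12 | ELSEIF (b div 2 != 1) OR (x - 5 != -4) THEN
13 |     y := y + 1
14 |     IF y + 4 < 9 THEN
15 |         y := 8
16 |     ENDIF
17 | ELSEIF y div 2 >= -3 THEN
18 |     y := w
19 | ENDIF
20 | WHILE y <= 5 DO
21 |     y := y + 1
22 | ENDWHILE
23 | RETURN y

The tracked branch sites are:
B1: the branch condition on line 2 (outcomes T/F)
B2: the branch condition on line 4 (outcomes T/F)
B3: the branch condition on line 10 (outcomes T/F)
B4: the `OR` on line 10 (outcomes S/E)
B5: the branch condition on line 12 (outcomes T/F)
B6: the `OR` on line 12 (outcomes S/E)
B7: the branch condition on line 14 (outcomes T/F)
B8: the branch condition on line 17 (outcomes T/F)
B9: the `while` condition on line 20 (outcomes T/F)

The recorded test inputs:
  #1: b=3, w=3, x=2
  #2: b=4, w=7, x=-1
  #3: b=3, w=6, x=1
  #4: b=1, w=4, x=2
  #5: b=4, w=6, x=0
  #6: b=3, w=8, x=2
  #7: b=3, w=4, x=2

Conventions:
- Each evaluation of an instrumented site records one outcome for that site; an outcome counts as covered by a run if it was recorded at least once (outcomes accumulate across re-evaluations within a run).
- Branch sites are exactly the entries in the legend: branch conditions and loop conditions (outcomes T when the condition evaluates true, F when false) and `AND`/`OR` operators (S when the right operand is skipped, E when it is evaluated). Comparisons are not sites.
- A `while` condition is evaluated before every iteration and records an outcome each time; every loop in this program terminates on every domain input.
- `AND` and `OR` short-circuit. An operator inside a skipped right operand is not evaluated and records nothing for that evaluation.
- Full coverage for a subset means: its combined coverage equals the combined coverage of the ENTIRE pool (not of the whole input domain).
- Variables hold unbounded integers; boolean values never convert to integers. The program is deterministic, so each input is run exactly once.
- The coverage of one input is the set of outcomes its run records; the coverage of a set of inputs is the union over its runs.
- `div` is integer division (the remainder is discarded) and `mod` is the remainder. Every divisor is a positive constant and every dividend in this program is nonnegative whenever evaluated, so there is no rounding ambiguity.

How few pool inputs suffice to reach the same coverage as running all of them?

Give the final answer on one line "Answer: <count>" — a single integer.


input #1 (b=3, w=3, x=2): events B1->T, B2->F, B4->E, B3->T, B9->T, B9->T, B9->F; covers B1=T, B2=F, B3=T, B4=E, B9=T, B9=F
input #2 (b=4, w=7, x=-1): events B1->T, B2->T, B4->E, B3->T, B9->T, B9->T, B9->F; covers B1=T, B2=T, B3=T, B4=E, B9=T, B9=F
input #3 (b=3, w=6, x=1): events B1->F, B4->S, B3->T, B9->T, B9->T, B9->F; covers B1=F, B3=T, B4=S, B9=T, B9=F
input #4 (b=1, w=4, x=2): events B1->T, B2->F, B4->E, B3->T, B9->T, B9->T, B9->F; covers B1=T, B2=F, B3=T, B4=E, B9=T, B9=F
input #5 (b=4, w=6, x=0): events B1->F, B4->E, B3->T, B9->T, B9->T, B9->F; covers B1=F, B3=T, B4=E, B9=T, B9=F
input #6 (b=3, w=8, x=2): events B1->T, B2->T, B4->E, B3->T, B9->T, B9->T, B9->F; covers B1=T, B2=T, B3=T, B4=E, B9=T, B9=F
input #7 (b=3, w=4, x=2): events B1->T, B2->F, B4->E, B3->F, B6->E, B5->T, B7->F, B9->T, B9->F; covers B1=T, B2=F, B3=F, B4=E, B5=T, B6=E, B7=F, B9=T, B9=F
pool-wide coverage (13 outcomes): B1=T, B1=F, B2=T, B2=F, B3=T, B3=F, B4=S, B4=E, B5=T, B6=E, B7=F, B9=T, B9=F
every size-1 subset falls short of the 13 outcomes (best: 9/13)
every size-2 subset falls short of the 13 outcomes (best: 12/13)
the canonical winner is {2, 3, 7}: size 3, full 13-outcome coverage, earliest index list among size-3 covers
Answer: 3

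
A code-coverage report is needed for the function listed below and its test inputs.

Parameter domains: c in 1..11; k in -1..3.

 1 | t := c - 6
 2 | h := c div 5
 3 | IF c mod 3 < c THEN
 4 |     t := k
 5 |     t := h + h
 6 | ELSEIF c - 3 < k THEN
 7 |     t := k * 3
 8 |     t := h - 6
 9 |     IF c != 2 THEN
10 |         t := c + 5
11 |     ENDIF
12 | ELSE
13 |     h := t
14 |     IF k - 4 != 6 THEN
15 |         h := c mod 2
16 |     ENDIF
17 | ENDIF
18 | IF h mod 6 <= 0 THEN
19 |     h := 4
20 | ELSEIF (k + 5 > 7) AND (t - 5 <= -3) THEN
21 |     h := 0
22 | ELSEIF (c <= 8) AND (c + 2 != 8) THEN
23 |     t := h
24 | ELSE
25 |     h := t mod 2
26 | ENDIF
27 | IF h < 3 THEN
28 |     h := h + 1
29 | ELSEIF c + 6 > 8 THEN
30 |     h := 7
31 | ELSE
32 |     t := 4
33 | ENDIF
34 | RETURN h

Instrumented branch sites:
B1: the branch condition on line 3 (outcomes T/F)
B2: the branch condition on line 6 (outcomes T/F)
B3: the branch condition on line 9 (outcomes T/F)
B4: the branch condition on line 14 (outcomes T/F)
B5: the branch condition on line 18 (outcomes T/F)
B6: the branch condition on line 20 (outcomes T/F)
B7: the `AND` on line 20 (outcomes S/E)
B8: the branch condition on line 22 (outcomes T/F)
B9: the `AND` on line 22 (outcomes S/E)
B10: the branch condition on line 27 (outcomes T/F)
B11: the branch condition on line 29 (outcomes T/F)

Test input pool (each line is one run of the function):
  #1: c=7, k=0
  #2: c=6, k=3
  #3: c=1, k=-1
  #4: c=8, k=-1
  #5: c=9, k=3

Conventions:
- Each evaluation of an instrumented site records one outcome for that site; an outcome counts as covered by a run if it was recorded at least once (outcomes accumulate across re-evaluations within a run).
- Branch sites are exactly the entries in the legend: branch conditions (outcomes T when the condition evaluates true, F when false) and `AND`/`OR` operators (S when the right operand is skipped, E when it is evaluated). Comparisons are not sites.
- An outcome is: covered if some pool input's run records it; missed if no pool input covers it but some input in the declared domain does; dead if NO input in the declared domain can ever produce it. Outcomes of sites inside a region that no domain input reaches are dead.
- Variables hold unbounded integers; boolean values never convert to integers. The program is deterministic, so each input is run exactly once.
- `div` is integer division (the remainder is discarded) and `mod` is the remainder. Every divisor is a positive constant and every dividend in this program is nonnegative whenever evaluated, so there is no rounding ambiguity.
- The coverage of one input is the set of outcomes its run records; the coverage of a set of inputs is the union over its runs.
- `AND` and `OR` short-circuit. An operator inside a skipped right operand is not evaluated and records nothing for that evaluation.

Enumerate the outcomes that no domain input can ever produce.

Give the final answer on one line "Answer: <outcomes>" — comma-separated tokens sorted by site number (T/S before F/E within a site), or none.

sweeping the full domain (55 inputs) for each outcome:
  B4=F: unreachable across the whole domain -> dead
  reachable outcomes have witnesses, e.g. B1=T (e.g. c=3, k=-1), B1=F (e.g. c=1, k=-1), B2=T (e.g. c=1, k=-1), B2=F (e.g. c=2, k=-1)

Answer: B4=F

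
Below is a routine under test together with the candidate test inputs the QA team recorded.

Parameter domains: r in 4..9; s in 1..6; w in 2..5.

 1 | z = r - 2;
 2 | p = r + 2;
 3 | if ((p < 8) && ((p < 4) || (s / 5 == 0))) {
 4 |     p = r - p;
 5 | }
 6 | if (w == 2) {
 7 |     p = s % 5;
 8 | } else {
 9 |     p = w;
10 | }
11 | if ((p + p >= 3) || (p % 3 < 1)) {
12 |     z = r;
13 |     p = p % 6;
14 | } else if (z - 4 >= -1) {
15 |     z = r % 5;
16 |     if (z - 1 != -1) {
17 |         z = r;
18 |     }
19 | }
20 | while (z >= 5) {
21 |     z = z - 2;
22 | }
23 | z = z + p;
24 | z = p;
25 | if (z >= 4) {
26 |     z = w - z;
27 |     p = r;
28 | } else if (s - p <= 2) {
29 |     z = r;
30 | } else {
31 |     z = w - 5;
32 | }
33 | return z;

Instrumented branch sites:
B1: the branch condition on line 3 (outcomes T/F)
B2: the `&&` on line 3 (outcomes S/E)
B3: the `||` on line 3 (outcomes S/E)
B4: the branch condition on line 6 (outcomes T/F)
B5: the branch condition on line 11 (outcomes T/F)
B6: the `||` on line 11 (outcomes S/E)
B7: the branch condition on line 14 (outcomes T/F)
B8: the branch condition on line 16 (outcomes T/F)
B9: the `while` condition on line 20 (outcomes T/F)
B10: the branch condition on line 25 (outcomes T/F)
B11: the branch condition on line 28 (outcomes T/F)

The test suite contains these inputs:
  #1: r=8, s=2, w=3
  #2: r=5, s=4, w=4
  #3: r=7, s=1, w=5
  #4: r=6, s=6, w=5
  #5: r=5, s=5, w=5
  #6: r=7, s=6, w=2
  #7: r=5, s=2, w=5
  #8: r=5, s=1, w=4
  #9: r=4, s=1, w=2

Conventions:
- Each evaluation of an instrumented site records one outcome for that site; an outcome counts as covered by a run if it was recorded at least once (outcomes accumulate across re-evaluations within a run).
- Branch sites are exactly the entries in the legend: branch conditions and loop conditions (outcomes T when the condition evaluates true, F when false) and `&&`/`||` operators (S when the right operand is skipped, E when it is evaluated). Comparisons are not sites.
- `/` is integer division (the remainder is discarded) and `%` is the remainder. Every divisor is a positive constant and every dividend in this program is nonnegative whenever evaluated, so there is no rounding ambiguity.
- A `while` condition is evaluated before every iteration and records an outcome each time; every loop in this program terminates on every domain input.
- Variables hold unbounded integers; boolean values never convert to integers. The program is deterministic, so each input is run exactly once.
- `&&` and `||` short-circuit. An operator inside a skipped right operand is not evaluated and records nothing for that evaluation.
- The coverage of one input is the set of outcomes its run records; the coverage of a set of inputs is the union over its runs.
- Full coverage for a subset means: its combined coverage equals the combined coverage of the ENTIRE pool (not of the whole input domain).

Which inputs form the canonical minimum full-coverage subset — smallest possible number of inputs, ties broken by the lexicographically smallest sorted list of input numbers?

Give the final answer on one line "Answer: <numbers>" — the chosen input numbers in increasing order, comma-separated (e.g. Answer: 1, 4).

input #1 (r=8, s=2, w=3): covers B1=F, B2=S, B4=F, B5=T, B6=S, B9=T, B9=F, B10=F, B11=T
input #2 (r=5, s=4, w=4): covers B1=T, B2=E, B3=E, B4=F, B5=T, B6=S, B9=T, B9=F, B10=T
input #3 (r=7, s=1, w=5): covers B1=F, B2=S, B4=F, B5=T, B6=S, B9=T, B9=F, B10=T
input #4 (r=6, s=6, w=5): covers B1=F, B2=S, B4=F, B5=T, B6=S, B9=T, B9=F, B10=T
input #5 (r=5, s=5, w=5): covers B1=F, B2=E, B3=E, B4=F, B5=T, B6=S, B9=T, B9=F, B10=T
input #6 (r=7, s=6, w=2): covers B1=F, B2=S, B4=T, B5=F, B6=E, B7=T, B8=T, B9=T, B9=F, B10=F, B11=F
input #7 (r=5, s=2, w=5): covers B1=T, B2=E, B3=E, B4=F, B5=T, B6=S, B9=T, B9=F, B10=T
input #8 (r=5, s=1, w=4): covers B1=T, B2=E, B3=E, B4=F, B5=T, B6=S, B9=T, B9=F, B10=T
input #9 (r=4, s=1, w=2): covers B1=T, B2=E, B3=E, B4=T, B5=F, B6=E, B7=F, B9=F, B10=F, B11=T
the full pool covers 20 outcomes: B1=T, B1=F, B2=S, B2=E, B3=E, B4=T, B4=F, B5=T, B5=F, B6=S, B6=E, B7=T, B7=F, B8=T, B9=T, B9=F, B10=T, B10=F, B11=T, B11=F
size 1 is not enough: best union over all size-1 subsets is 11/20
size 2 is not enough: best union over all size-2 subsets is 18/20
the canonical winner is {2, 6, 9}: size 3, full 20-outcome coverage, earliest index list among size-3 covers

Answer: 2, 6, 9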